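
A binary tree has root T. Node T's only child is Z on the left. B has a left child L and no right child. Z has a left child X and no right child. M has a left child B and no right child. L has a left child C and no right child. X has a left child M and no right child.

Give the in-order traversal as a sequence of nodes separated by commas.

In-order visits the left subtree, then the node, then the right subtree.
At T: go left to Z.
  At Z: go left to X.
    At X: go left to M.
      At M: go left to B.
        At B: go left to L.
          At L: go left to C.
            C is a leaf — visit C.
          Visit L.
          At L: no right child.
        Visit B.
        At B: no right child.
      Visit M.
      At M: no right child.
    Visit X.
    At X: no right child.
  Visit Z.
  At Z: no right child.
Visit T.
At T: no right child.

C, L, B, M, X, Z, T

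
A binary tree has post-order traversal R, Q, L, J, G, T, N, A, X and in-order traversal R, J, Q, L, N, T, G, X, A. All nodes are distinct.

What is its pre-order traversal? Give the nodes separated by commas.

The last element of post-order is the root; it splits in-order into left and right subtrees.
Root X: left subtree has 7 nodes {R, J, Q, L, N, T, G}, right has 1 {A}.
  Root N: left subtree has 4 nodes {R, J, Q, L}, right has 2 {T, G}.
    Root J: left subtree has 1 node {R}, right has 2 {Q, L}.
      Root L: left subtree has 1 node {Q}, right has 0 { }.
    Root T: left subtree has 0 nodes { }, right has 1 {G}.

X, N, J, R, L, Q, T, G, A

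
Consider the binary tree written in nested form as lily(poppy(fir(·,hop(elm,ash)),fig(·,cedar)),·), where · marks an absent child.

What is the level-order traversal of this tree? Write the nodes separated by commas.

Level-order visits nodes level by level from the root, left to right within each level.
Level 0: lily
Level 1: poppy
Level 2: fir, fig
Level 3: hop, cedar
Level 4: elm, ash

lily, poppy, fir, fig, hop, cedar, elm, ash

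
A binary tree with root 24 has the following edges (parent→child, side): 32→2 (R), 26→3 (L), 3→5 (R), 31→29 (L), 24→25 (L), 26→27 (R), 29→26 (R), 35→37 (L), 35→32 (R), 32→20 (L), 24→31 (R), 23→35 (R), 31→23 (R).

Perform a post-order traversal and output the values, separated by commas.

Post-order visits the left subtree, then the right subtree, then the node.
At 24: go left to 25.
  25 is a leaf — visit 25.
At 24: go right to 31.
  At 31: go left to 29.
    At 29: no left child.
    At 29: go right to 26.
      At 26: go left to 3.
        At 3: no left child.
        At 3: go right to 5.
          5 is a leaf — visit 5.
        Visit 3.
      At 26: go right to 27.
        27 is a leaf — visit 27.
      Visit 26.
    Visit 29.
  At 31: go right to 23.
    At 23: no left child.
    At 23: go right to 35.
      At 35: go left to 37.
        37 is a leaf — visit 37.
      At 35: go right to 32.
        At 32: go left to 20.
          20 is a leaf — visit 20.
        At 32: go right to 2.
          2 is a leaf — visit 2.
        Visit 32.
      Visit 35.
    Visit 23.
  Visit 31.
Visit 24.

25, 5, 3, 27, 26, 29, 37, 20, 2, 32, 35, 23, 31, 24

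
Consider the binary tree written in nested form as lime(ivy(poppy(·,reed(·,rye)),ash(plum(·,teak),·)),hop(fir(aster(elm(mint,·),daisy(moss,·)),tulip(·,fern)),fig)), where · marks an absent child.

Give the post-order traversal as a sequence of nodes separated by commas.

Post-order visits the left subtree, then the right subtree, then the node.
At lime: go left to ivy.
  At ivy: go left to poppy.
    At poppy: no left child.
    At poppy: go right to reed.
      At reed: no left child.
      At reed: go right to rye.
        rye is a leaf — visit rye.
      Visit reed.
    Visit poppy.
  At ivy: go right to ash.
    At ash: go left to plum.
      At plum: no left child.
      At plum: go right to teak.
        teak is a leaf — visit teak.
      Visit plum.
    At ash: no right child.
    Visit ash.
  Visit ivy.
At lime: go right to hop.
  At hop: go left to fir.
    At fir: go left to aster.
      At aster: go left to elm.
        At elm: go left to mint.
          mint is a leaf — visit mint.
        At elm: no right child.
        Visit elm.
      At aster: go right to daisy.
        At daisy: go left to moss.
          moss is a leaf — visit moss.
        At daisy: no right child.
        Visit daisy.
      Visit aster.
    At fir: go right to tulip.
      At tulip: no left child.
      At tulip: go right to fern.
        fern is a leaf — visit fern.
      Visit tulip.
    Visit fir.
  At hop: go right to fig.
    fig is a leaf — visit fig.
  Visit hop.
Visit lime.

rye, reed, poppy, teak, plum, ash, ivy, mint, elm, moss, daisy, aster, fern, tulip, fir, fig, hop, lime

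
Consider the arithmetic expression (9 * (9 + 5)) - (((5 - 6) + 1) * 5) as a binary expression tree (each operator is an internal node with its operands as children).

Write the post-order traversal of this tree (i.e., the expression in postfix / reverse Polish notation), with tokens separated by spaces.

9 9 5 + * 5 6 - 1 + 5 * -

Post-order on an expression tree gives postfix notation: for each operator, emit left operand, right operand, then the operator.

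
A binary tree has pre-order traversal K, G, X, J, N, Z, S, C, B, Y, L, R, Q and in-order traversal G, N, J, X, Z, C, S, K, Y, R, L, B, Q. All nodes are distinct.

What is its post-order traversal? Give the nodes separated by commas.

The first element of pre-order is the root; it splits in-order into left and right subtrees.
Root K: left subtree has 7 nodes {G, N, J, X, Z, C, S}, right has 5 {Y, R, L, B, Q}.
  Root G: left subtree has 0 nodes { }, right has 6 {N, J, X, Z, C, S}.
    Root X: left subtree has 2 nodes {N, J}, right has 3 {Z, C, S}.
      Root J: left subtree has 1 node {N}, right has 0 { }.
      Root Z: left subtree has 0 nodes { }, right has 2 {C, S}.
        Root S: left subtree has 1 node {C}, right has 0 { }.
  Root B: left subtree has 3 nodes {Y, R, L}, right has 1 {Q}.
    Root Y: left subtree has 0 nodes { }, right has 2 {R, L}.
      Root L: left subtree has 1 node {R}, right has 0 { }.

N, J, C, S, Z, X, G, R, L, Y, Q, B, K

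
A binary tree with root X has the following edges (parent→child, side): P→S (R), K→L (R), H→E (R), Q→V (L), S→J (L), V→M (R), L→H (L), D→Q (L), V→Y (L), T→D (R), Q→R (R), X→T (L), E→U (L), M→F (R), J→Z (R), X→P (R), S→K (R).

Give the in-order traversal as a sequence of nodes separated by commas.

In-order visits the left subtree, then the node, then the right subtree.
At X: go left to T.
  At T: no left child.
  Visit T.
  At T: go right to D.
    At D: go left to Q.
      At Q: go left to V.
        At V: go left to Y.
          Y is a leaf — visit Y.
        Visit V.
        At V: go right to M.
          At M: no left child.
          Visit M.
          At M: go right to F.
            F is a leaf — visit F.
      Visit Q.
      At Q: go right to R.
        R is a leaf — visit R.
    Visit D.
    At D: no right child.
Visit X.
At X: go right to P.
  At P: no left child.
  Visit P.
  At P: go right to S.
    At S: go left to J.
      At J: no left child.
      Visit J.
      At J: go right to Z.
        Z is a leaf — visit Z.
    Visit S.
    At S: go right to K.
      At K: no left child.
      Visit K.
      At K: go right to L.
        At L: go left to H.
          At H: no left child.
          Visit H.
          At H: go right to E.
            At E: go left to U.
              U is a leaf — visit U.
            Visit E.
            At E: no right child.
        Visit L.
        At L: no right child.

T, Y, V, M, F, Q, R, D, X, P, J, Z, S, K, H, U, E, L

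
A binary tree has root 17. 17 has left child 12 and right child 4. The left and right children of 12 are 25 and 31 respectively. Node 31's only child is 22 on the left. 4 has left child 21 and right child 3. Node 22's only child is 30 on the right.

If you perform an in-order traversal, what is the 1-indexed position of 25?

In-order visits the left subtree, then the node, then the right subtree.
At 17: go left to 12.
  At 12: go left to 25.
    25 is a leaf — visit 25.
  Visit 12.
  At 12: go right to 31.
    At 31: go left to 22.
      At 22: no left child.
      Visit 22.
      At 22: go right to 30.
        30 is a leaf — visit 30.
    Visit 31.
    At 31: no right child.
Visit 17.
At 17: go right to 4.
  At 4: go left to 21.
    21 is a leaf — visit 21.
  Visit 4.
  At 4: go right to 3.
    3 is a leaf — visit 3.
Full in-order sequence: 25, 12, 22, 30, 31, 17, 21, 4, 3.

1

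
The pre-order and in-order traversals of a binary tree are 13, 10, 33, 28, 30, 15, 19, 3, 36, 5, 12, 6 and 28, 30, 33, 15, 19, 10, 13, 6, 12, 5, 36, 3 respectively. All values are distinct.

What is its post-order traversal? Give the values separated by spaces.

30 28 19 15 33 10 6 12 5 36 3 13

The first element of pre-order is the root; it splits in-order into left and right subtrees.
Root 13: left subtree has 6 nodes {28, 30, 33, 15, 19, 10}, right has 5 {6, 12, 5, 36, 3}.
  Root 10: left subtree has 5 nodes {28, 30, 33, 15, 19}, right has 0 { }.
    Root 33: left subtree has 2 nodes {28, 30}, right has 2 {15, 19}.
      Root 28: left subtree has 0 nodes { }, right has 1 {30}.
      Root 15: left subtree has 0 nodes { }, right has 1 {19}.
  Root 3: left subtree has 4 nodes {6, 12, 5, 36}, right has 0 { }.
    Root 36: left subtree has 3 nodes {6, 12, 5}, right has 0 { }.
      Root 5: left subtree has 2 nodes {6, 12}, right has 0 { }.
        Root 12: left subtree has 1 node {6}, right has 0 { }.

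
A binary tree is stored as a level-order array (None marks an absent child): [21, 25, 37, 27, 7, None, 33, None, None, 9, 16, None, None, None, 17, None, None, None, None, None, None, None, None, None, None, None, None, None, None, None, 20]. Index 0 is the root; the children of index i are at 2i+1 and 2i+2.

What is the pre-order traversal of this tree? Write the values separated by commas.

Pre-order visits the node, then its left subtree, then its right subtree.
Visit 21.
At 21: go left to 25.
  Visit 25.
  At 25: go left to 27.
    27 is a leaf — visit 27.
  At 25: go right to 7.
    Visit 7.
    At 7: go left to 9.
      9 is a leaf — visit 9.
    At 7: go right to 16.
      16 is a leaf — visit 16.
At 21: go right to 37.
  Visit 37.
  At 37: no left child.
  At 37: go right to 33.
    Visit 33.
    At 33: no left child.
    At 33: go right to 17.
      Visit 17.
      At 17: no left child.
      At 17: go right to 20.
        20 is a leaf — visit 20.

21, 25, 27, 7, 9, 16, 37, 33, 17, 20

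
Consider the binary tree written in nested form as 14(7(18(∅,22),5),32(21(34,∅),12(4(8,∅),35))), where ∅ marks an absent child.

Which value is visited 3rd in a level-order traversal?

Level-order visits nodes level by level from the root, left to right within each level.
Level 0: 14
Level 1: 7, 32
Level 2: 18, 5, 21, 12
Level 3: 22, 34, 4, 35
Level 4: 8
Full level-order sequence: 14, 7, 32, 18, 5, 21, 12, 22, 34, 4, 35, 8.

32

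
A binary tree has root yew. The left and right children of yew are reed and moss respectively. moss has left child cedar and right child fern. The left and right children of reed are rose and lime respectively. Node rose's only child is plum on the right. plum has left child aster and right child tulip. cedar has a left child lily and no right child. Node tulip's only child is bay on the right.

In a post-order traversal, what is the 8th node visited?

Post-order visits the left subtree, then the right subtree, then the node.
At yew: go left to reed.
  At reed: go left to rose.
    At rose: no left child.
    At rose: go right to plum.
      At plum: go left to aster.
        aster is a leaf — visit aster.
      At plum: go right to tulip.
        At tulip: no left child.
        At tulip: go right to bay.
          bay is a leaf — visit bay.
        Visit tulip.
      Visit plum.
    Visit rose.
  At reed: go right to lime.
    lime is a leaf — visit lime.
  Visit reed.
At yew: go right to moss.
  At moss: go left to cedar.
    At cedar: go left to lily.
      lily is a leaf — visit lily.
    At cedar: no right child.
    Visit cedar.
  At moss: go right to fern.
    fern is a leaf — visit fern.
  Visit moss.
Visit yew.
Full post-order sequence: aster, bay, tulip, plum, rose, lime, reed, lily, cedar, fern, moss, yew.

lily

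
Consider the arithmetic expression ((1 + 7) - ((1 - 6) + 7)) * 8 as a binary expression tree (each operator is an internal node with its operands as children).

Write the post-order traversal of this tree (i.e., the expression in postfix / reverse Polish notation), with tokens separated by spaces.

1 7 + 1 6 - 7 + - 8 *

Post-order on an expression tree gives postfix notation: for each operator, emit left operand, right operand, then the operator.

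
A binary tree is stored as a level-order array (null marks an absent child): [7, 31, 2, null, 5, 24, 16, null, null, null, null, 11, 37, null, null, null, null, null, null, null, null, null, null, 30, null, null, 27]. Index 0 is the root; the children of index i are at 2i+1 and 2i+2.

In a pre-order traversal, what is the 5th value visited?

24

Pre-order visits the node, then its left subtree, then its right subtree.
Visit 7.
At 7: go left to 31.
  Visit 31.
  At 31: no left child.
  At 31: go right to 5.
    5 is a leaf — visit 5.
At 7: go right to 2.
  Visit 2.
  At 2: go left to 24.
    Visit 24.
    At 24: go left to 11.
      Visit 11.
      At 11: go left to 30.
        30 is a leaf — visit 30.
      At 11: no right child.
    At 24: go right to 37.
      Visit 37.
      At 37: no left child.
      At 37: go right to 27.
        27 is a leaf — visit 27.
  At 2: go right to 16.
    16 is a leaf — visit 16.
Full pre-order sequence: 7, 31, 5, 2, 24, 11, 30, 37, 27, 16.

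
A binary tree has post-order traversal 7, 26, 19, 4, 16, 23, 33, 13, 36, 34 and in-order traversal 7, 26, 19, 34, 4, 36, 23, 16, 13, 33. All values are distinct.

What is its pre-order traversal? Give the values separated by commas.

34, 19, 26, 7, 36, 4, 13, 23, 16, 33

The last element of post-order is the root; it splits in-order into left and right subtrees.
Root 34: left subtree has 3 nodes {7, 26, 19}, right has 6 {4, 36, 23, 16, 13, 33}.
  Root 19: left subtree has 2 nodes {7, 26}, right has 0 { }.
    Root 26: left subtree has 1 node {7}, right has 0 { }.
  Root 36: left subtree has 1 node {4}, right has 4 {23, 16, 13, 33}.
    Root 13: left subtree has 2 nodes {23, 16}, right has 1 {33}.
      Root 23: left subtree has 0 nodes { }, right has 1 {16}.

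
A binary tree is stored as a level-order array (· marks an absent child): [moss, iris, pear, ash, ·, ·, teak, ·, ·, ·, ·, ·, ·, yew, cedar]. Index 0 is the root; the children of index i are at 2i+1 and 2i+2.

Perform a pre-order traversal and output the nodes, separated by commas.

moss, iris, ash, pear, teak, yew, cedar

Pre-order visits the node, then its left subtree, then its right subtree.
Visit moss.
At moss: go left to iris.
  Visit iris.
  At iris: go left to ash.
    ash is a leaf — visit ash.
  At iris: no right child.
At moss: go right to pear.
  Visit pear.
  At pear: no left child.
  At pear: go right to teak.
    Visit teak.
    At teak: go left to yew.
      yew is a leaf — visit yew.
    At teak: go right to cedar.
      cedar is a leaf — visit cedar.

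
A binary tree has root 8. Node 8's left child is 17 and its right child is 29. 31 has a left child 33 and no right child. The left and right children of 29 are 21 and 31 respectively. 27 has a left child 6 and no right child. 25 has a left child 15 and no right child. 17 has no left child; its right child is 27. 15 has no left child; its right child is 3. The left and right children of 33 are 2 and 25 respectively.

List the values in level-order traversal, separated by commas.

8, 17, 29, 27, 21, 31, 6, 33, 2, 25, 15, 3

Level-order visits nodes level by level from the root, left to right within each level.
Level 0: 8
Level 1: 17, 29
Level 2: 27, 21, 31
Level 3: 6, 33
Level 4: 2, 25
Level 5: 15
Level 6: 3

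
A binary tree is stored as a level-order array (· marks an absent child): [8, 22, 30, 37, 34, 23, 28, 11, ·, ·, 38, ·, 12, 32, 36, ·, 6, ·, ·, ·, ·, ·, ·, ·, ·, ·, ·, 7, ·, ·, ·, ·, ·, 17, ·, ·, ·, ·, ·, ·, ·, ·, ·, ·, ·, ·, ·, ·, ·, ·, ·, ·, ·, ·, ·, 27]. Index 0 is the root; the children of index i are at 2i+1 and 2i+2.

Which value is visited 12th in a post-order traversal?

Post-order visits the left subtree, then the right subtree, then the node.
At 8: go left to 22.
  At 22: go left to 37.
    At 37: go left to 11.
      At 11: no left child.
      At 11: go right to 6.
        At 6: go left to 17.
          17 is a leaf — visit 17.
        At 6: no right child.
        Visit 6.
      Visit 11.
    At 37: no right child.
    Visit 37.
  At 22: go right to 34.
    At 34: no left child.
    At 34: go right to 38.
      38 is a leaf — visit 38.
    Visit 34.
  Visit 22.
At 8: go right to 30.
  At 30: go left to 23.
    At 23: no left child.
    At 23: go right to 12.
      12 is a leaf — visit 12.
    Visit 23.
  At 30: go right to 28.
    At 28: go left to 32.
      At 32: go left to 7.
        At 7: go left to 27.
          27 is a leaf — visit 27.
        At 7: no right child.
        Visit 7.
      At 32: no right child.
      Visit 32.
    At 28: go right to 36.
      36 is a leaf — visit 36.
    Visit 28.
  Visit 30.
Visit 8.
Full post-order sequence: 17, 6, 11, 37, 38, 34, 22, 12, 23, 27, 7, 32, 36, 28, 30, 8.

32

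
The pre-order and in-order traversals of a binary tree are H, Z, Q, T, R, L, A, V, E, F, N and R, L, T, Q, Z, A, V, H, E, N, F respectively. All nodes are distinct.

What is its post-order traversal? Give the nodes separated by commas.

The first element of pre-order is the root; it splits in-order into left and right subtrees.
Root H: left subtree has 7 nodes {R, L, T, Q, Z, A, V}, right has 3 {E, N, F}.
  Root Z: left subtree has 4 nodes {R, L, T, Q}, right has 2 {A, V}.
    Root Q: left subtree has 3 nodes {R, L, T}, right has 0 { }.
      Root T: left subtree has 2 nodes {R, L}, right has 0 { }.
        Root R: left subtree has 0 nodes { }, right has 1 {L}.
    Root A: left subtree has 0 nodes { }, right has 1 {V}.
  Root E: left subtree has 0 nodes { }, right has 2 {N, F}.
    Root F: left subtree has 1 node {N}, right has 0 { }.

L, R, T, Q, V, A, Z, N, F, E, H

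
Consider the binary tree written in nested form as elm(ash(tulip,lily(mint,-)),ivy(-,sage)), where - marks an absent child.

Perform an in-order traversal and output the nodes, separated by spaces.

In-order visits the left subtree, then the node, then the right subtree.
At elm: go left to ash.
  At ash: go left to tulip.
    tulip is a leaf — visit tulip.
  Visit ash.
  At ash: go right to lily.
    At lily: go left to mint.
      mint is a leaf — visit mint.
    Visit lily.
    At lily: no right child.
Visit elm.
At elm: go right to ivy.
  At ivy: no left child.
  Visit ivy.
  At ivy: go right to sage.
    sage is a leaf — visit sage.

tulip ash mint lily elm ivy sage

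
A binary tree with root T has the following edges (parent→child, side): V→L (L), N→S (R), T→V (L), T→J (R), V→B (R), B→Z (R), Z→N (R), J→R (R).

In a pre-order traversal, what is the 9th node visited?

Pre-order visits the node, then its left subtree, then its right subtree.
Visit T.
At T: go left to V.
  Visit V.
  At V: go left to L.
    L is a leaf — visit L.
  At V: go right to B.
    Visit B.
    At B: no left child.
    At B: go right to Z.
      Visit Z.
      At Z: no left child.
      At Z: go right to N.
        Visit N.
        At N: no left child.
        At N: go right to S.
          S is a leaf — visit S.
At T: go right to J.
  Visit J.
  At J: no left child.
  At J: go right to R.
    R is a leaf — visit R.
Full pre-order sequence: T, V, L, B, Z, N, S, J, R.

R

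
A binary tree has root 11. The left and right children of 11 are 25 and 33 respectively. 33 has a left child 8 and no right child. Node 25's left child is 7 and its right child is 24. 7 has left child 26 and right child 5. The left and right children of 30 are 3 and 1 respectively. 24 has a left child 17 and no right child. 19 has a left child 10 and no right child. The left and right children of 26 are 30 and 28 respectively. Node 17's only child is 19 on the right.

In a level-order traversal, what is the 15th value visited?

10

Level-order visits nodes level by level from the root, left to right within each level.
Level 0: 11
Level 1: 25, 33
Level 2: 7, 24, 8
Level 3: 26, 5, 17
Level 4: 30, 28, 19
Level 5: 3, 1, 10
Full level-order sequence: 11, 25, 33, 7, 24, 8, 26, 5, 17, 30, 28, 19, 3, 1, 10.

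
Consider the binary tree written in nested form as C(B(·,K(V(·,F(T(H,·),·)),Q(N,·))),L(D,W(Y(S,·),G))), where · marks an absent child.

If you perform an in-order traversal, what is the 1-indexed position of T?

In-order visits the left subtree, then the node, then the right subtree.
At C: go left to B.
  At B: no left child.
  Visit B.
  At B: go right to K.
    At K: go left to V.
      At V: no left child.
      Visit V.
      At V: go right to F.
        At F: go left to T.
          At T: go left to H.
            H is a leaf — visit H.
          Visit T.
          At T: no right child.
        Visit F.
        At F: no right child.
    Visit K.
    At K: go right to Q.
      At Q: go left to N.
        N is a leaf — visit N.
      Visit Q.
      At Q: no right child.
Visit C.
At C: go right to L.
  At L: go left to D.
    D is a leaf — visit D.
  Visit L.
  At L: go right to W.
    At W: go left to Y.
      At Y: go left to S.
        S is a leaf — visit S.
      Visit Y.
      At Y: no right child.
    Visit W.
    At W: go right to G.
      G is a leaf — visit G.
Full in-order sequence: B, V, H, T, F, K, N, Q, C, D, L, S, Y, W, G.

4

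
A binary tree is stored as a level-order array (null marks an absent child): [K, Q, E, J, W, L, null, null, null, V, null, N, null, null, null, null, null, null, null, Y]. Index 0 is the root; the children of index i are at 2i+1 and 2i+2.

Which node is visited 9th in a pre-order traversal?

Pre-order visits the node, then its left subtree, then its right subtree.
Visit K.
At K: go left to Q.
  Visit Q.
  At Q: go left to J.
    J is a leaf — visit J.
  At Q: go right to W.
    Visit W.
    At W: go left to V.
      Visit V.
      At V: go left to Y.
        Y is a leaf — visit Y.
      At V: no right child.
    At W: no right child.
At K: go right to E.
  Visit E.
  At E: go left to L.
    Visit L.
    At L: go left to N.
      N is a leaf — visit N.
    At L: no right child.
  At E: no right child.
Full pre-order sequence: K, Q, J, W, V, Y, E, L, N.

N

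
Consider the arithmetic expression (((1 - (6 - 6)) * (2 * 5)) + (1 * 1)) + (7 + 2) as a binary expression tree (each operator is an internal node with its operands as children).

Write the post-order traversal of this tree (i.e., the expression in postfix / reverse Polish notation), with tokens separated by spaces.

1 6 6 - - 2 5 * * 1 1 * + 7 2 + +

Post-order on an expression tree gives postfix notation: for each operator, emit left operand, right operand, then the operator.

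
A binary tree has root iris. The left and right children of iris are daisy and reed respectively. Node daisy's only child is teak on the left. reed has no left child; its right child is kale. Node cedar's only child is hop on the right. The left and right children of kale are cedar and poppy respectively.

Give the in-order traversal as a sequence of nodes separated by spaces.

teak daisy iris reed cedar hop kale poppy

In-order visits the left subtree, then the node, then the right subtree.
At iris: go left to daisy.
  At daisy: go left to teak.
    teak is a leaf — visit teak.
  Visit daisy.
  At daisy: no right child.
Visit iris.
At iris: go right to reed.
  At reed: no left child.
  Visit reed.
  At reed: go right to kale.
    At kale: go left to cedar.
      At cedar: no left child.
      Visit cedar.
      At cedar: go right to hop.
        hop is a leaf — visit hop.
    Visit kale.
    At kale: go right to poppy.
      poppy is a leaf — visit poppy.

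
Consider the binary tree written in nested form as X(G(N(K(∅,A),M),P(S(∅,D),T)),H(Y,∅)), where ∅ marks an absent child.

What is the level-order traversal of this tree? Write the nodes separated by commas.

Level-order visits nodes level by level from the root, left to right within each level.
Level 0: X
Level 1: G, H
Level 2: N, P, Y
Level 3: K, M, S, T
Level 4: A, D

X, G, H, N, P, Y, K, M, S, T, A, D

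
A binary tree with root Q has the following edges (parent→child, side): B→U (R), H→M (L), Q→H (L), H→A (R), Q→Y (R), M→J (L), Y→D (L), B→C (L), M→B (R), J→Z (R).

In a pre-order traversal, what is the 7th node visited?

C

Pre-order visits the node, then its left subtree, then its right subtree.
Visit Q.
At Q: go left to H.
  Visit H.
  At H: go left to M.
    Visit M.
    At M: go left to J.
      Visit J.
      At J: no left child.
      At J: go right to Z.
        Z is a leaf — visit Z.
    At M: go right to B.
      Visit B.
      At B: go left to C.
        C is a leaf — visit C.
      At B: go right to U.
        U is a leaf — visit U.
  At H: go right to A.
    A is a leaf — visit A.
At Q: go right to Y.
  Visit Y.
  At Y: go left to D.
    D is a leaf — visit D.
  At Y: no right child.
Full pre-order sequence: Q, H, M, J, Z, B, C, U, A, Y, D.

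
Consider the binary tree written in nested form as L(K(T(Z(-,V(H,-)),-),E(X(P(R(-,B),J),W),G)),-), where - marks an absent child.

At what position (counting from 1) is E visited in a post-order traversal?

Post-order visits the left subtree, then the right subtree, then the node.
At L: go left to K.
  At K: go left to T.
    At T: go left to Z.
      At Z: no left child.
      At Z: go right to V.
        At V: go left to H.
          H is a leaf — visit H.
        At V: no right child.
        Visit V.
      Visit Z.
    At T: no right child.
    Visit T.
  At K: go right to E.
    At E: go left to X.
      At X: go left to P.
        At P: go left to R.
          At R: no left child.
          At R: go right to B.
            B is a leaf — visit B.
          Visit R.
        At P: go right to J.
          J is a leaf — visit J.
        Visit P.
      At X: go right to W.
        W is a leaf — visit W.
      Visit X.
    At E: go right to G.
      G is a leaf — visit G.
    Visit E.
  Visit K.
At L: no right child.
Visit L.
Full post-order sequence: H, V, Z, T, B, R, J, P, W, X, G, E, K, L.

12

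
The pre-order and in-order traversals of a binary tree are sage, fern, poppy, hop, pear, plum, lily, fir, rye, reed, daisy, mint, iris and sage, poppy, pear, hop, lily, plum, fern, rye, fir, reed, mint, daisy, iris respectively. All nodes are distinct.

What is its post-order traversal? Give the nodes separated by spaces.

pear lily plum hop poppy rye mint iris daisy reed fir fern sage

The first element of pre-order is the root; it splits in-order into left and right subtrees.
Root sage: left subtree has 0 nodes { }, right has 12 {poppy, pear, hop, lily, plum, fern, rye, fir, reed, mint, daisy, iris}.
  Root fern: left subtree has 5 nodes {poppy, pear, hop, lily, plum}, right has 6 {rye, fir, reed, mint, daisy, iris}.
    Root poppy: left subtree has 0 nodes { }, right has 4 {pear, hop, lily, plum}.
      Root hop: left subtree has 1 node {pear}, right has 2 {lily, plum}.
        Root plum: left subtree has 1 node {lily}, right has 0 { }.
    Root fir: left subtree has 1 node {rye}, right has 4 {reed, mint, daisy, iris}.
      Root reed: left subtree has 0 nodes { }, right has 3 {mint, daisy, iris}.
        Root daisy: left subtree has 1 node {mint}, right has 1 {iris}.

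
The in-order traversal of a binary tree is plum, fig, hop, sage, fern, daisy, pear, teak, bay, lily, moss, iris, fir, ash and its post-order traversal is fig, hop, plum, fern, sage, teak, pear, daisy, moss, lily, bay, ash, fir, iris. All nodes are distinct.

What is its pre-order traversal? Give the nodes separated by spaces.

The last element of post-order is the root; it splits in-order into left and right subtrees.
Root iris: left subtree has 11 nodes {plum, fig, hop, sage, fern, daisy, pear, teak, bay, lily, moss}, right has 2 {fir, ash}.
  Root bay: left subtree has 8 nodes {plum, fig, hop, sage, fern, daisy, pear, teak}, right has 2 {lily, moss}.
    Root daisy: left subtree has 5 nodes {plum, fig, hop, sage, fern}, right has 2 {pear, teak}.
      Root sage: left subtree has 3 nodes {plum, fig, hop}, right has 1 {fern}.
        Root plum: left subtree has 0 nodes { }, right has 2 {fig, hop}.
          Root hop: left subtree has 1 node {fig}, right has 0 { }.
      Root pear: left subtree has 0 nodes { }, right has 1 {teak}.
    Root lily: left subtree has 0 nodes { }, right has 1 {moss}.
  Root fir: left subtree has 0 nodes { }, right has 1 {ash}.

iris bay daisy sage plum hop fig fern pear teak lily moss fir ash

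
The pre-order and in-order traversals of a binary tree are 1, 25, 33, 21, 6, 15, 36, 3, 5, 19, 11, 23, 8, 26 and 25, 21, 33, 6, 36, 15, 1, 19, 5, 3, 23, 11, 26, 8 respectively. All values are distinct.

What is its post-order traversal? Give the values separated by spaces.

21 36 15 6 33 25 19 5 23 26 8 11 3 1

The first element of pre-order is the root; it splits in-order into left and right subtrees.
Root 1: left subtree has 6 nodes {25, 21, 33, 6, 36, 15}, right has 7 {19, 5, 3, 23, 11, 26, 8}.
  Root 25: left subtree has 0 nodes { }, right has 5 {21, 33, 6, 36, 15}.
    Root 33: left subtree has 1 node {21}, right has 3 {6, 36, 15}.
      Root 6: left subtree has 0 nodes { }, right has 2 {36, 15}.
        Root 15: left subtree has 1 node {36}, right has 0 { }.
  Root 3: left subtree has 2 nodes {19, 5}, right has 4 {23, 11, 26, 8}.
    Root 5: left subtree has 1 node {19}, right has 0 { }.
    Root 11: left subtree has 1 node {23}, right has 2 {26, 8}.
      Root 8: left subtree has 1 node {26}, right has 0 { }.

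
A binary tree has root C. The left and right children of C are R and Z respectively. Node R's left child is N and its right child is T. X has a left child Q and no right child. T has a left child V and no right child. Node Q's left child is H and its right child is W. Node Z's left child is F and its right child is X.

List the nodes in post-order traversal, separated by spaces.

N V T R F H W Q X Z C

Post-order visits the left subtree, then the right subtree, then the node.
At C: go left to R.
  At R: go left to N.
    N is a leaf — visit N.
  At R: go right to T.
    At T: go left to V.
      V is a leaf — visit V.
    At T: no right child.
    Visit T.
  Visit R.
At C: go right to Z.
  At Z: go left to F.
    F is a leaf — visit F.
  At Z: go right to X.
    At X: go left to Q.
      At Q: go left to H.
        H is a leaf — visit H.
      At Q: go right to W.
        W is a leaf — visit W.
      Visit Q.
    At X: no right child.
    Visit X.
  Visit Z.
Visit C.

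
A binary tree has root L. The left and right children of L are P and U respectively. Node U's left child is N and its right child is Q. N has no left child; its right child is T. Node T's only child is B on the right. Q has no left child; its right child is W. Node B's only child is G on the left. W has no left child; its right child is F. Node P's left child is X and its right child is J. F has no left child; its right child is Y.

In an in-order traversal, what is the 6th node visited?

T

In-order visits the left subtree, then the node, then the right subtree.
At L: go left to P.
  At P: go left to X.
    X is a leaf — visit X.
  Visit P.
  At P: go right to J.
    J is a leaf — visit J.
Visit L.
At L: go right to U.
  At U: go left to N.
    At N: no left child.
    Visit N.
    At N: go right to T.
      At T: no left child.
      Visit T.
      At T: go right to B.
        At B: go left to G.
          G is a leaf — visit G.
        Visit B.
        At B: no right child.
  Visit U.
  At U: go right to Q.
    At Q: no left child.
    Visit Q.
    At Q: go right to W.
      At W: no left child.
      Visit W.
      At W: go right to F.
        At F: no left child.
        Visit F.
        At F: go right to Y.
          Y is a leaf — visit Y.
Full in-order sequence: X, P, J, L, N, T, G, B, U, Q, W, F, Y.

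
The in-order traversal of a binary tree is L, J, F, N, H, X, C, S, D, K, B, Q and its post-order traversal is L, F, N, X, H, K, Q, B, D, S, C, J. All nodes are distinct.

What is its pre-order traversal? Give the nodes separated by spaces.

J L C H N F X S D B K Q

The last element of post-order is the root; it splits in-order into left and right subtrees.
Root J: left subtree has 1 node {L}, right has 10 {F, N, H, X, C, S, D, K, B, Q}.
  Root C: left subtree has 4 nodes {F, N, H, X}, right has 5 {S, D, K, B, Q}.
    Root H: left subtree has 2 nodes {F, N}, right has 1 {X}.
      Root N: left subtree has 1 node {F}, right has 0 { }.
    Root S: left subtree has 0 nodes { }, right has 4 {D, K, B, Q}.
      Root D: left subtree has 0 nodes { }, right has 3 {K, B, Q}.
        Root B: left subtree has 1 node {K}, right has 1 {Q}.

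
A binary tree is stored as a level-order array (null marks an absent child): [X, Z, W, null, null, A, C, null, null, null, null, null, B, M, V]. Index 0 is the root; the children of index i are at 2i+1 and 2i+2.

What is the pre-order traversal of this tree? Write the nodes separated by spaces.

X Z W A B C M V

Pre-order visits the node, then its left subtree, then its right subtree.
Visit X.
At X: go left to Z.
  Z is a leaf — visit Z.
At X: go right to W.
  Visit W.
  At W: go left to A.
    Visit A.
    At A: no left child.
    At A: go right to B.
      B is a leaf — visit B.
  At W: go right to C.
    Visit C.
    At C: go left to M.
      M is a leaf — visit M.
    At C: go right to V.
      V is a leaf — visit V.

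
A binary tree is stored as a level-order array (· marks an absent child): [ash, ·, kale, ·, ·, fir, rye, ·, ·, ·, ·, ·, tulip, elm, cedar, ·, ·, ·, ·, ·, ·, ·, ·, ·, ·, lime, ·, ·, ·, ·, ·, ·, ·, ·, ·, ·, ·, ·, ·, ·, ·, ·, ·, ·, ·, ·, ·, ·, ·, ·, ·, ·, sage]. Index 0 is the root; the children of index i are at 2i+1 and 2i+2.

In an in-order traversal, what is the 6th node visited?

kale

In-order visits the left subtree, then the node, then the right subtree.
At ash: no left child.
Visit ash.
At ash: go right to kale.
  At kale: go left to fir.
    At fir: no left child.
    Visit fir.
    At fir: go right to tulip.
      At tulip: go left to lime.
        At lime: no left child.
        Visit lime.
        At lime: go right to sage.
          sage is a leaf — visit sage.
      Visit tulip.
      At tulip: no right child.
  Visit kale.
  At kale: go right to rye.
    At rye: go left to elm.
      elm is a leaf — visit elm.
    Visit rye.
    At rye: go right to cedar.
      cedar is a leaf — visit cedar.
Full in-order sequence: ash, fir, lime, sage, tulip, kale, elm, rye, cedar.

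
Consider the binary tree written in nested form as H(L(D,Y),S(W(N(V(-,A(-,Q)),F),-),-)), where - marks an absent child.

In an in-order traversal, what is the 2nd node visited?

In-order visits the left subtree, then the node, then the right subtree.
At H: go left to L.
  At L: go left to D.
    D is a leaf — visit D.
  Visit L.
  At L: go right to Y.
    Y is a leaf — visit Y.
Visit H.
At H: go right to S.
  At S: go left to W.
    At W: go left to N.
      At N: go left to V.
        At V: no left child.
        Visit V.
        At V: go right to A.
          At A: no left child.
          Visit A.
          At A: go right to Q.
            Q is a leaf — visit Q.
      Visit N.
      At N: go right to F.
        F is a leaf — visit F.
    Visit W.
    At W: no right child.
  Visit S.
  At S: no right child.
Full in-order sequence: D, L, Y, H, V, A, Q, N, F, W, S.

L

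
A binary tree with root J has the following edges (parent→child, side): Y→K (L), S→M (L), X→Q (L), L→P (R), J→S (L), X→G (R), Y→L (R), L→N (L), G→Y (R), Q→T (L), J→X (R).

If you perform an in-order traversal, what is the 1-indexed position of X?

In-order visits the left subtree, then the node, then the right subtree.
At J: go left to S.
  At S: go left to M.
    M is a leaf — visit M.
  Visit S.
  At S: no right child.
Visit J.
At J: go right to X.
  At X: go left to Q.
    At Q: go left to T.
      T is a leaf — visit T.
    Visit Q.
    At Q: no right child.
  Visit X.
  At X: go right to G.
    At G: no left child.
    Visit G.
    At G: go right to Y.
      At Y: go left to K.
        K is a leaf — visit K.
      Visit Y.
      At Y: go right to L.
        At L: go left to N.
          N is a leaf — visit N.
        Visit L.
        At L: go right to P.
          P is a leaf — visit P.
Full in-order sequence: M, S, J, T, Q, X, G, K, Y, N, L, P.

6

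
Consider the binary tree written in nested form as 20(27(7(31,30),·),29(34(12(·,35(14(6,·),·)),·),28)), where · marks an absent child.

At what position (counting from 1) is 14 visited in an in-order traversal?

8

In-order visits the left subtree, then the node, then the right subtree.
At 20: go left to 27.
  At 27: go left to 7.
    At 7: go left to 31.
      31 is a leaf — visit 31.
    Visit 7.
    At 7: go right to 30.
      30 is a leaf — visit 30.
  Visit 27.
  At 27: no right child.
Visit 20.
At 20: go right to 29.
  At 29: go left to 34.
    At 34: go left to 12.
      At 12: no left child.
      Visit 12.
      At 12: go right to 35.
        At 35: go left to 14.
          At 14: go left to 6.
            6 is a leaf — visit 6.
          Visit 14.
          At 14: no right child.
        Visit 35.
        At 35: no right child.
    Visit 34.
    At 34: no right child.
  Visit 29.
  At 29: go right to 28.
    28 is a leaf — visit 28.
Full in-order sequence: 31, 7, 30, 27, 20, 12, 6, 14, 35, 34, 29, 28.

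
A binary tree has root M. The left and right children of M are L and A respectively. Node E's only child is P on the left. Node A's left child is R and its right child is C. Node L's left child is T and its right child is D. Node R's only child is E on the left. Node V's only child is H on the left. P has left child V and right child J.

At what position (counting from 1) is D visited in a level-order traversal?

Level-order visits nodes level by level from the root, left to right within each level.
Level 0: M
Level 1: L, A
Level 2: T, D, R, C
Level 3: E
Level 4: P
Level 5: V, J
Level 6: H
Full level-order sequence: M, L, A, T, D, R, C, E, P, V, J, H.

5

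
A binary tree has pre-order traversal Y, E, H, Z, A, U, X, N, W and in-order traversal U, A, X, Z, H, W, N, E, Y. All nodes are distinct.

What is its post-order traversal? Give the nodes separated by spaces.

The first element of pre-order is the root; it splits in-order into left and right subtrees.
Root Y: left subtree has 8 nodes {U, A, X, Z, H, W, N, E}, right has 0 { }.
  Root E: left subtree has 7 nodes {U, A, X, Z, H, W, N}, right has 0 { }.
    Root H: left subtree has 4 nodes {U, A, X, Z}, right has 2 {W, N}.
      Root Z: left subtree has 3 nodes {U, A, X}, right has 0 { }.
        Root A: left subtree has 1 node {U}, right has 1 {X}.
      Root N: left subtree has 1 node {W}, right has 0 { }.

U X A Z W N H E Y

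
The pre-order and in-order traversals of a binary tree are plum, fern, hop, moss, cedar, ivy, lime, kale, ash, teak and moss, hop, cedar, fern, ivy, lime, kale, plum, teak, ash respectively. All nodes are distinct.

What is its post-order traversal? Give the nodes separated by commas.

The first element of pre-order is the root; it splits in-order into left and right subtrees.
Root plum: left subtree has 7 nodes {moss, hop, cedar, fern, ivy, lime, kale}, right has 2 {teak, ash}.
  Root fern: left subtree has 3 nodes {moss, hop, cedar}, right has 3 {ivy, lime, kale}.
    Root hop: left subtree has 1 node {moss}, right has 1 {cedar}.
    Root ivy: left subtree has 0 nodes { }, right has 2 {lime, kale}.
      Root lime: left subtree has 0 nodes { }, right has 1 {kale}.
  Root ash: left subtree has 1 node {teak}, right has 0 { }.

moss, cedar, hop, kale, lime, ivy, fern, teak, ash, plum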